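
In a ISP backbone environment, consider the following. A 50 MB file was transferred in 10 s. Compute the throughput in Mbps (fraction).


Given: file = 50 MB, time = 10 s
File in Mb = 50 * 8 = 400 Mb
Throughput = 400 / 10 Mbps
Throughput = 40 Mbps

40


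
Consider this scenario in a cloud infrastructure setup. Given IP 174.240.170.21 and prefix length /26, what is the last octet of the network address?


Given: IP = 174.240.170.21, prefix = /26
Subnet mask = 255.255.255.192
Last octet of IP: 21
Last octet of mask: 192
Network last octet = 21 AND 192 = 0

0


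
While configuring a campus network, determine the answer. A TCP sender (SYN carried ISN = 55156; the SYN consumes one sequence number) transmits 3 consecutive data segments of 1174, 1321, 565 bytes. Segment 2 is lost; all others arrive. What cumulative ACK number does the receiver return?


SYN uses sequence number 55156; first data byte = ISN + 1 = 55157.
Segment 1: SEQ = 55157, len = 1174 B, covers [55157, 56330]
Segment 2: SEQ = 56331, len = 1321 B, covers [56331, 57651] [LOST]
Segment 3: SEQ = 57652, len = 565 B, covers [57652, 58216]
In-order data received: bytes [55157, 56330] (segments 1..1).
Segment 2 missing -> gap begins at byte 56331; later segments buffered out of order.
Cumulative ACK = next expected in-order byte = 55157 + 1174 = 56331

56331


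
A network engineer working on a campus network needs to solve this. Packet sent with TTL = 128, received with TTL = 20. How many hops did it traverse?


Given: initial TTL = 128, received TTL = 20
Hops = initial TTL - received TTL
Hops = 128 - 20 = 108

108


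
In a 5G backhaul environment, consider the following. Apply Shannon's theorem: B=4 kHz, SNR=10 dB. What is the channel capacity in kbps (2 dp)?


Given: B = 4 kHz, SNR = 10 dB
SNR linear = 10^(10/10) = 10
1 + SNR = 11
log2(11) = 3.4594316186
C = 4 * 1000 * 3.4594316186 = 13837.7265 bps
C = 13.837726 kbps -> 13.84 kbps (2 dp)

13.84


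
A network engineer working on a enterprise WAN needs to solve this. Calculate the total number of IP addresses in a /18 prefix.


Given: CIDR prefix /18
Host bits = 32 - 18 = 14
Total addresses = 2^14 = 16384

16384


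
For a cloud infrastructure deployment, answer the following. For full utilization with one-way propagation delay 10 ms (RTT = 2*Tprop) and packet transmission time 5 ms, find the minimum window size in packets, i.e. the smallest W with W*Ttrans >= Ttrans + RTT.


Given: Ttrans = 5 ms, RTT = 20 ms (= 2 * Tprop, Tprop = 10 ms)
Time until first ACK returns = Ttrans + RTT = 5 + 20 = 25 ms
Need W * Ttrans >= Ttrans + RTT  ->  W >= (Ttrans + RTT) / Ttrans
(Ttrans + RTT) / Ttrans = 25 / 5 = 5
W_min = ceil(5) = 5

5


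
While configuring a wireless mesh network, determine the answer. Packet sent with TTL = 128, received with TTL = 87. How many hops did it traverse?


Given: initial TTL = 128, received TTL = 87
Hops = initial TTL - received TTL
Hops = 128 - 87 = 41

41


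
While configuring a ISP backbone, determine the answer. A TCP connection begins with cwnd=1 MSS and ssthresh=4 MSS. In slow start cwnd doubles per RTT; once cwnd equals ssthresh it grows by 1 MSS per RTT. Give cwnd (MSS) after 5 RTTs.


RTT 0: cwnd = 1 MSS (initial)
RTT 1: cwnd = 2 MSS (slow start, doubled)
RTT 2: cwnd = 4 MSS (slow start, doubled)
RTT 3: cwnd = 5 MSS (congestion avoidance, +1)
RTT 4: cwnd = 6 MSS (congestion avoidance, +1)
RTT 5: cwnd = 7 MSS (congestion avoidance, +1)

7


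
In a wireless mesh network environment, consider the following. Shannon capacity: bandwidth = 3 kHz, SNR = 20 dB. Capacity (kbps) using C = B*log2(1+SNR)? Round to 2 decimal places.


Given: B = 3 kHz, SNR = 20 dB
SNR linear = 10^(20/10) = 100
1 + SNR = 101
log2(101) = 6.6582114828
C = 3 * 1000 * 6.6582114828 = 19974.6344 bps
C = 19.974634 kbps -> 19.97 kbps (2 dp)

19.97


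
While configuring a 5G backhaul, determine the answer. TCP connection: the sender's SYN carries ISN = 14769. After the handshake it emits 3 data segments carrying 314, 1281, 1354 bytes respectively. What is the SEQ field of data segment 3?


The SYN occupies sequence number ISN = 14769, so the first data byte is ISN + 1 = 14770.
SEQ of data segment i = (ISN + 1) + sum of payload sizes of segments 1..i-1.
Segment 1: SEQ = 14770, payload = 314 bytes
Segment 2: SEQ = 15084, payload = 1281 bytes
Segment 3: SEQ = 16365, payload = 1354 bytes
SEQ of segment 3 = 14770 + 314 + 1281 = 16365

16365


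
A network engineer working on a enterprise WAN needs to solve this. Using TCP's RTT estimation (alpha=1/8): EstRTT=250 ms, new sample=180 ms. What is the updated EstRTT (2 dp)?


Given: EstRTT = 250 ms, SampleRTT = 180 ms, alpha = 1/8
New EstRTT = (1 - alpha) * EstRTT + alpha * SampleRTT
(7/8) * 250 = 218.75
(1/8) * 180 = 22.5
New EstRTT = 218.75 + 22.5 = 241.25 ms -> 241.25 ms (2 dp)

241.25


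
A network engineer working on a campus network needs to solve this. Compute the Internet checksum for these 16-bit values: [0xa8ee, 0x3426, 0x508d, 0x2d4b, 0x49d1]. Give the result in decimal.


Given words: [0xa8ee, 0x3426, 0x508d, 0x2d4b, 0x49d1]
Step 1: Sum all words
Raw sum = 43246 + 13350 + 20621 + 11595 + 18897 = 107709
Step 2: Fold carry: (42173 + 1) = 42174
One's complement = ~42174 & 0xFFFF = 23361

23361


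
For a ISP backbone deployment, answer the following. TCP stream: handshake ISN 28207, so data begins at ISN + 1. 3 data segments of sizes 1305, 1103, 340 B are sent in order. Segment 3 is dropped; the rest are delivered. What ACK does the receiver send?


SYN uses sequence number 28207; first data byte = ISN + 1 = 28208.
Segment 1: SEQ = 28208, len = 1305 B, covers [28208, 29512]
Segment 2: SEQ = 29513, len = 1103 B, covers [29513, 30615]
Segment 3: SEQ = 30616, len = 340 B, covers [30616, 30955] [LOST]
In-order data received: bytes [28208, 30615] (segments 1..2).
Segment 3 missing -> gap begins at byte 30616.
Cumulative ACK = next expected in-order byte = 28208 + 1305 + 1103 = 30616

30616


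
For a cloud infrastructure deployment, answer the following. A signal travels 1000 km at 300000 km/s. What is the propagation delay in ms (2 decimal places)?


Given: distance = 1000 km, speed = 300000 km/s
Delay = distance / speed = 1000 / 300000 seconds
Delay in ms = 1000 * 1000 / 300000
Delay = 3.3333 ms
Rounded to 2 dp = 3.33 ms

3.33


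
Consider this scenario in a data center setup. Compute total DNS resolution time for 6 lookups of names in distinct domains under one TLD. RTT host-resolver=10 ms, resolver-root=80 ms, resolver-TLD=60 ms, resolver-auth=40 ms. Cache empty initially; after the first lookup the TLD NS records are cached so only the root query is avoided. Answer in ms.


Lookup 1 (cold cache): local + root + TLD + auth = 10 + 80 + 60 + 40 = 190 ms
Lookups 2..6 (TLD NS cached -> skip root; new domain -> still ask TLD and auth): local + TLD + auth = 10 + 60 + 40 = 110 ms each
Remaining 5 lookups: 5 * 110 = 550 ms
Total = 190 + 550 = 740 ms

740


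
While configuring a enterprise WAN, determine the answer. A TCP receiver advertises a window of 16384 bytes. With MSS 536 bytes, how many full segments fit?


Given: RWND = 16384 bytes, MSS = 536 bytes
Full segments = floor(RWND / MSS)
Full segments = floor(16384 / 536)
Full segments = floor(30.5672) = 30

30


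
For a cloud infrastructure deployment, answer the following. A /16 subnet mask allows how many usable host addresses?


Given: subnet mask /16
Host bits = 32 - 16 = 16
Total addresses = 2^16 = 65536
Usable hosts = 65536 - 2 (network + broadcast) = 65534

65534


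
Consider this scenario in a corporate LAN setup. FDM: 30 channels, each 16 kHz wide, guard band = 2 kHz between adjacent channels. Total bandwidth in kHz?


Given: 30 channels, 16 kHz each, guard = 2 kHz
Channel bandwidth = 30 * 16 = 480 kHz
Guard bands = 29 gaps * 2 kHz = 58 kHz
Total = 480 + 58 = 538 kHz

538


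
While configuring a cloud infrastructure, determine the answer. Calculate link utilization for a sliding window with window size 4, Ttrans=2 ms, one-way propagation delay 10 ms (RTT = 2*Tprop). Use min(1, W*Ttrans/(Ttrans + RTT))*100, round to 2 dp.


Given: W = 4, Ttrans = 2 ms, RTT = 20 ms (= 2 * Tprop, Tprop = 10 ms)
Cycle time = Ttrans + RTT = 2 + 20 = 22 ms (first packet sent until its ACK returns)
W * Ttrans = 4 * 2 = 8 ms of sending per cycle
W * Ttrans / (Ttrans + RTT) = 8 / 22 = 0.363636
U = min(1, 0.363636) = 0.363636
U% = 36.36%

36.36


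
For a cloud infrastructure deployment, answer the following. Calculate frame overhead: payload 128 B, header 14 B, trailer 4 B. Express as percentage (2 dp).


Given: payload = 128 B, header = 14 B, trailer = 4 B
Overhead bytes = header + trailer = 14 + 4 = 18
Total frame = payload + overhead = 128 + 18 = 146
Overhead % = 18 / 146 * 100 = 12.3288% -> 12.33% (2 dp)

12.33


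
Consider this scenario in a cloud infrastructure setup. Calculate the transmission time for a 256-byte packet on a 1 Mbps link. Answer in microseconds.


Given: packet = 256 bytes, bandwidth = 1 Mbps
Packet in bits = 256 * 8 = 2048 bits
Bandwidth = 1 * 10^6 = 1000000 bps
Time = 2048 / 1000000 seconds
Time in us = 2048 * 10^6 / 1000000 = 2048

2048


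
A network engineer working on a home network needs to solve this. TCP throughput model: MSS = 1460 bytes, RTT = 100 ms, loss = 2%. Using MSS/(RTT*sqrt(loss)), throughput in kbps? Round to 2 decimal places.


Given: MSS = 1460 bytes, RTT = 100 ms, loss = 2%
RTT in seconds = 100 / 1000 = 0.1
Loss rate = 2% = 0.02
sqrt(loss) = sqrt(0.02) = 0.141421356237
Throughput (bytes/s) = 1460 / (0.1 * 0.141421356237) = 103237.5901
Throughput (kbps) = 103237.5901 * 8 / 1000 = 825.900720 -> 825.90 kbps (2 dp)

825.90


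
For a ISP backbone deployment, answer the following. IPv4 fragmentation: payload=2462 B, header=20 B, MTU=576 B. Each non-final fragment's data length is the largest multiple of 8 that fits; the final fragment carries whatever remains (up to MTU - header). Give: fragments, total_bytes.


Max data per non-final fragment = floor((MTU - header)/8)*8 = floor((576 - 20)/8)*8 = floor(556/8)*8 = 552 B
Final fragment needs no 8-byte alignment: it can carry up to MTU - header = 556 B
Non-final fragments needed = ceil((payload - 556) / 552) = ceil(1906/552) = ceil(3.4529) = 4
Number of fragments = 4 + 1 = 5
Fragment sizes (data): 4 * 552 B + 254 B (last, 254 <= 556 OK)
Total bytes sent = payload + n_frags * header = 2462 + 5*20 = 2462 + 100 = 2562 B

5, 2562


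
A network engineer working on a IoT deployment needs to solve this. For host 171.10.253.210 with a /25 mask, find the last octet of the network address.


Given: IP = 171.10.253.210, prefix = /25
Subnet mask = 255.255.255.128
Last octet of IP: 210
Last octet of mask: 128
Network last octet = 210 AND 128 = 128

128


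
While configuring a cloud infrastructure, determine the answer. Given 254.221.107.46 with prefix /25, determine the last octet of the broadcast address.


Given: IP = 254.221.107.46, prefix = /25
Host bits = 32 - 25 = 7
Network last octet = 46 AND mask = 0
Host part size = 2^7 - 1 = 127
Broadcast last octet = 0 OR 127 = 127

127


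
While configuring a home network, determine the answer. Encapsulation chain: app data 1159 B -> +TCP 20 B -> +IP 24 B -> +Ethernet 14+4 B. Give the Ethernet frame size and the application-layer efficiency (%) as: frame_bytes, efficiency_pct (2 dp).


TCP segment = 1159 + 20 = 1179 B
IP packet = 1179 + 24 = 1203 B
Ethernet frame = 1203 + 14 + 4 = 1221 B
Efficiency = app / frame = 1159 / 1221 = 0.949222 = 94.9222% -> 94.92% (2 dp)

1221, 94.92


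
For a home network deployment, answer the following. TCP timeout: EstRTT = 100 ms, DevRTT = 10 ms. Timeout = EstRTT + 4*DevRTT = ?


Given: EstRTT = 100 ms, DevRTT = 10 ms
Timeout = EstRTT + 4 * DevRTT
4 * DevRTT = 4 * 10 = 40
Timeout = 100 + 40 = 140 ms

140


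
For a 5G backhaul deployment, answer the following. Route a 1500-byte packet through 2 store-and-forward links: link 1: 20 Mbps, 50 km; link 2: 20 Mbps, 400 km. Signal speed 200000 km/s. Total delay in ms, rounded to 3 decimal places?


Packet = 1500 bytes = 12000 bits. Store-and-forward: sum (t_trans + t_prop) per link.
Link 1: t_trans = 12000/(20*10^6) s = 0.6000 ms; t_prop = 50/200000 s = 0.2500 ms; subtotal = 0.8500 ms
Link 2: t_trans = 12000/(20*10^6) s = 0.6000 ms; t_prop = 400/200000 s = 2.0000 ms; subtotal = 2.6000 ms
End-to-end = 0.8500 + 2.6000 = 3.4500 ms -> 3.450 ms (3 dp)

3.450


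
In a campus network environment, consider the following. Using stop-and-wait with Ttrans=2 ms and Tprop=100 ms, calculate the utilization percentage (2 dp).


Given: Ttrans = 2 ms, Tprop = 100 ms
RTT = 2 * Tprop = 2 * 100 = 200 ms
U = Ttrans / (Ttrans + RTT)
U = 2 / (2 + 200)
U = 2 / 202 = 0.009901
U% = 0.99%

0.99


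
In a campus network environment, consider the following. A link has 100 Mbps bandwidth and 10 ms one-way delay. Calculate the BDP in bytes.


Given: bandwidth = 100 Mbps, delay = 10 ms
BDP in bits = 100 * 10^6 * 10 / 1000
BDP in bits = 1000000
BDP in bytes = 1000000 / 8 = 125000

125000


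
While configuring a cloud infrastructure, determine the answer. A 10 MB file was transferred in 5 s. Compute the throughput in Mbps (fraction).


Given: file = 10 MB, time = 5 s
File in Mb = 10 * 8 = 80 Mb
Throughput = 80 / 5 Mbps
Throughput = 16 Mbps

16


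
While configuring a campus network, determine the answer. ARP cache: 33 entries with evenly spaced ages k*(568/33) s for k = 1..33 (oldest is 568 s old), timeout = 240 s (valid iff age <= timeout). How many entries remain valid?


Ages are k * 568/33 s for k = 1..33 (spacing = 17.2121 s).
Entry k is valid iff k * 568/33 <= 240 iff k <= 33 * 240 / 568 = 13.9437
n_valid = floor(13.9437) = 13
(n_stale = 33 - 13 = 20)

13


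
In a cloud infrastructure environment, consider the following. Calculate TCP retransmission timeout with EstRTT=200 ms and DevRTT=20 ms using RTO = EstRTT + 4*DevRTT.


Given: EstRTT = 200 ms, DevRTT = 20 ms
Timeout = EstRTT + 4 * DevRTT
4 * DevRTT = 4 * 20 = 80
Timeout = 200 + 80 = 280 ms

280


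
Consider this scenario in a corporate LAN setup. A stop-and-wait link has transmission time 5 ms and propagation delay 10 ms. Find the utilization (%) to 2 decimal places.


Given: Ttrans = 5 ms, Tprop = 10 ms
RTT = 2 * Tprop = 2 * 10 = 20 ms
U = Ttrans / (Ttrans + RTT)
U = 5 / (5 + 20)
U = 5 / 25 = 0.2
U% = 20.00%

20.00


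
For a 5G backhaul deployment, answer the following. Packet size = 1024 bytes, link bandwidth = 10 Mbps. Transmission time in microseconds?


Given: packet = 1024 bytes, bandwidth = 10 Mbps
Packet in bits = 1024 * 8 = 8192 bits
Bandwidth = 10 * 10^6 = 10000000 bps
Time = 8192 / 10000000 seconds
Time in us = 8192 * 10^6 / 10000000 = 819.2

819.2


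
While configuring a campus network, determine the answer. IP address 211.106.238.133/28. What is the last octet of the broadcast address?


Given: IP = 211.106.238.133, prefix = /28
Host bits = 32 - 28 = 4
Network last octet = 133 AND mask = 128
Host part size = 2^4 - 1 = 15
Broadcast last octet = 128 OR 15 = 143

143


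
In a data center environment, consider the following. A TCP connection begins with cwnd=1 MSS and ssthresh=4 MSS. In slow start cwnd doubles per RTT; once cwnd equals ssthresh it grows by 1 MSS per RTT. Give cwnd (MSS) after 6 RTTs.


RTT 0: cwnd = 1 MSS (initial)
RTT 1: cwnd = 2 MSS (slow start, doubled)
RTT 2: cwnd = 4 MSS (slow start, doubled)
RTT 3: cwnd = 5 MSS (congestion avoidance, +1)
RTT 4: cwnd = 6 MSS (congestion avoidance, +1)
RTT 5: cwnd = 7 MSS (congestion avoidance, +1)
RTT 6: cwnd = 8 MSS (congestion avoidance, +1)

8


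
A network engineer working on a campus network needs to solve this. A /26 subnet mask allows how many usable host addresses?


Given: subnet mask /26
Host bits = 32 - 26 = 6
Total addresses = 2^6 = 64
Usable hosts = 64 - 2 (network + broadcast) = 62

62


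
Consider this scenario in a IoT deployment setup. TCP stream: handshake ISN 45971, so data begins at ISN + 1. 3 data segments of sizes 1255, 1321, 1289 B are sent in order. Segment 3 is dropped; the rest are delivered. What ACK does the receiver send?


SYN uses sequence number 45971; first data byte = ISN + 1 = 45972.
Segment 1: SEQ = 45972, len = 1255 B, covers [45972, 47226]
Segment 2: SEQ = 47227, len = 1321 B, covers [47227, 48547]
Segment 3: SEQ = 48548, len = 1289 B, covers [48548, 49836] [LOST]
In-order data received: bytes [45972, 48547] (segments 1..2).
Segment 3 missing -> gap begins at byte 48548.
Cumulative ACK = next expected in-order byte = 45972 + 1255 + 1321 = 48548

48548


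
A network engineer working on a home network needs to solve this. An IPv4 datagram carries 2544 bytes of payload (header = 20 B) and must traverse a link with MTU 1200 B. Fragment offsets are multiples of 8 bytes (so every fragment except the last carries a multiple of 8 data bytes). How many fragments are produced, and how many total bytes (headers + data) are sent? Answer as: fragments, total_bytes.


Max data per non-final fragment = floor((MTU - header)/8)*8 = floor((1200 - 20)/8)*8 = floor(1180/8)*8 = 1176 B
Final fragment needs no 8-byte alignment: it can carry up to MTU - header = 1180 B
Non-final fragments needed = ceil((payload - 1180) / 1176) = ceil(1364/1176) = ceil(1.1599) = 2
Number of fragments = 2 + 1 = 3
Fragment sizes (data): 2 * 1176 B + 192 B (last, 192 <= 1180 OK)
Total bytes sent = payload + n_frags * header = 2544 + 3*20 = 2544 + 60 = 2604 B

3, 2604


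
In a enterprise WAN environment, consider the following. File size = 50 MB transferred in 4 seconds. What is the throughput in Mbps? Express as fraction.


Given: file = 50 MB, time = 4 s
File in Mb = 50 * 8 = 400 Mb
Throughput = 400 / 4 Mbps
Throughput = 100 Mbps

100


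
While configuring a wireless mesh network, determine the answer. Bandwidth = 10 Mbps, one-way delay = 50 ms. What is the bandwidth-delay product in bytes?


Given: bandwidth = 10 Mbps, delay = 50 ms
BDP in bits = 10 * 10^6 * 50 / 1000
BDP in bits = 500000
BDP in bytes = 500000 / 8 = 62500

62500


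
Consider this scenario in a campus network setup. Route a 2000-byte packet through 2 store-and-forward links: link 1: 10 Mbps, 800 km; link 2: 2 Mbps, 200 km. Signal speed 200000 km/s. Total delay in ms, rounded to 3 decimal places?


Packet = 2000 bytes = 16000 bits. Store-and-forward: sum (t_trans + t_prop) per link.
Link 1: t_trans = 16000/(10*10^6) s = 1.6000 ms; t_prop = 800/200000 s = 4.0000 ms; subtotal = 5.6000 ms
Link 2: t_trans = 16000/(2*10^6) s = 8.0000 ms; t_prop = 200/200000 s = 1.0000 ms; subtotal = 9.0000 ms
End-to-end = 5.6000 + 9.0000 = 14.6000 ms -> 14.600 ms (3 dp)

14.600


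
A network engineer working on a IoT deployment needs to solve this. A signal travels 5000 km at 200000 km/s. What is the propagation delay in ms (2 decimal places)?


Given: distance = 5000 km, speed = 200000 km/s
Delay = distance / speed = 5000 / 200000 seconds
Delay in ms = 5000 * 1000 / 200000
Delay = 25.0000 ms
Rounded to 2 dp = 25.00 ms

25.00


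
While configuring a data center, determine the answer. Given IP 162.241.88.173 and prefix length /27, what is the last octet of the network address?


Given: IP = 162.241.88.173, prefix = /27
Subnet mask = 255.255.255.224
Last octet of IP: 173
Last octet of mask: 224
Network last octet = 173 AND 224 = 160

160


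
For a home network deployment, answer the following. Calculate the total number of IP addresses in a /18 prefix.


Given: CIDR prefix /18
Host bits = 32 - 18 = 14
Total addresses = 2^14 = 16384

16384


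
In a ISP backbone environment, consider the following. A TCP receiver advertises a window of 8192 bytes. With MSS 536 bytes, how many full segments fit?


Given: RWND = 8192 bytes, MSS = 536 bytes
Full segments = floor(RWND / MSS)
Full segments = floor(8192 / 536)
Full segments = floor(15.2836) = 15

15


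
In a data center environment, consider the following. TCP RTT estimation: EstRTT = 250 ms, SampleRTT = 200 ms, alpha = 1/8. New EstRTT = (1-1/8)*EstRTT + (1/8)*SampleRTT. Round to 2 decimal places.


Given: EstRTT = 250 ms, SampleRTT = 200 ms, alpha = 1/8
New EstRTT = (1 - alpha) * EstRTT + alpha * SampleRTT
(7/8) * 250 = 218.75
(1/8) * 200 = 25
New EstRTT = 218.75 + 25 = 243.75 ms -> 243.75 ms (2 dp)

243.75


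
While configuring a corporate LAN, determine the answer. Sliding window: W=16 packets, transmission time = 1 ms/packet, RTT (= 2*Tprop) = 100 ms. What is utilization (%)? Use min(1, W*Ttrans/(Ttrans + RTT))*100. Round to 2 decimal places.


Given: W = 16, Ttrans = 1 ms, RTT = 100 ms (= 2 * Tprop, Tprop = 50 ms)
Cycle time = Ttrans + RTT = 1 + 100 = 101 ms (first packet sent until its ACK returns)
W * Ttrans = 16 * 1 = 16 ms of sending per cycle
W * Ttrans / (Ttrans + RTT) = 16 / 101 = 0.158416
U = min(1, 0.158416) = 0.158416
U% = 15.84%

15.84


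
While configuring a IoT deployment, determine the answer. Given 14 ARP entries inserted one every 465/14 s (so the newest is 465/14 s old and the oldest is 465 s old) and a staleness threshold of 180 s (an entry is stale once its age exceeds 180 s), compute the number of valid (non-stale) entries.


Ages are k * 465/14 s for k = 1..14 (spacing = 33.2143 s).
Entry k is valid iff k * 465/14 <= 180 iff k <= 14 * 180 / 465 = 5.4194
n_valid = floor(5.4194) = 5
(n_stale = 14 - 5 = 9)

5


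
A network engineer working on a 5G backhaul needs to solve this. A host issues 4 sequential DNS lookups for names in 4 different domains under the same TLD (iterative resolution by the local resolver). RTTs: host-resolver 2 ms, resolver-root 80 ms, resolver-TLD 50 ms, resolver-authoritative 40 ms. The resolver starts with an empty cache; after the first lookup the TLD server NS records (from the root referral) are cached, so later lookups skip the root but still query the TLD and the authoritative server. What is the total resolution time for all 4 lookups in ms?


Lookup 1 (cold cache): local + root + TLD + auth = 2 + 80 + 50 + 40 = 172 ms
Lookups 2..4 (TLD NS cached -> skip root; new domain -> still ask TLD and auth): local + TLD + auth = 2 + 50 + 40 = 92 ms each
Remaining 3 lookups: 3 * 92 = 276 ms
Total = 172 + 276 = 448 ms

448


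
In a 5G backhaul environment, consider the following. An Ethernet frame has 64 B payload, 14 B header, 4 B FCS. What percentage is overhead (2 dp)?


Given: payload = 64 B, header = 14 B, trailer = 4 B
Overhead bytes = header + trailer = 14 + 4 = 18
Total frame = payload + overhead = 64 + 18 = 82
Overhead % = 18 / 82 * 100 = 21.9512% -> 21.95% (2 dp)

21.95


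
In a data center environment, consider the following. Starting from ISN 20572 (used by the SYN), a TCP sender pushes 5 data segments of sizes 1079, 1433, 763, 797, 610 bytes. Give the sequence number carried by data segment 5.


The SYN occupies sequence number ISN = 20572, so the first data byte is ISN + 1 = 20573.
SEQ of data segment i = (ISN + 1) + sum of payload sizes of segments 1..i-1.
Segment 1: SEQ = 20573, payload = 1079 bytes
Segment 2: SEQ = 21652, payload = 1433 bytes
Segment 3: SEQ = 23085, payload = 763 bytes
Segment 4: SEQ = 23848, payload = 797 bytes
Segment 5: SEQ = 24645, payload = 610 bytes
SEQ of segment 5 = 20573 + 1079 + 1433 + 763 + 797 = 24645

24645


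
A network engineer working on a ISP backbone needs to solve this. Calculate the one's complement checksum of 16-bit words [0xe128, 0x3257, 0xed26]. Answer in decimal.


Given words: [0xe128, 0x3257, 0xed26]
Step 1: Sum all words
Raw sum = 57640 + 12887 + 60710 = 131237
Step 2: Fold carry: (165 + 2) = 167
One's complement = ~167 & 0xFFFF = 65368

65368


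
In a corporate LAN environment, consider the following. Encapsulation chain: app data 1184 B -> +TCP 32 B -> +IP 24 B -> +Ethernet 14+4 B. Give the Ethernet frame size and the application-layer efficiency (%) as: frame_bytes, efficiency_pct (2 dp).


TCP segment = 1184 + 32 = 1216 B
IP packet = 1216 + 24 = 1240 B
Ethernet frame = 1240 + 14 + 4 = 1258 B
Efficiency = app / frame = 1184 / 1258 = 0.941176 = 94.1176% -> 94.12% (2 dp)

1258, 94.12


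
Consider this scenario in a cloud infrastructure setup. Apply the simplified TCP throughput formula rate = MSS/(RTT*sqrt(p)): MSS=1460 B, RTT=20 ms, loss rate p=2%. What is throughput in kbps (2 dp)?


Given: MSS = 1460 bytes, RTT = 20 ms, loss = 2%
RTT in seconds = 20 / 1000 = 0.02
Loss rate = 2% = 0.02
sqrt(loss) = sqrt(0.02) = 0.141421356237
Throughput (bytes/s) = 1460 / (0.02 * 0.141421356237) = 516187.9503
Throughput (kbps) = 516187.9503 * 8 / 1000 = 4129.503602 -> 4129.50 kbps (2 dp)

4129.50


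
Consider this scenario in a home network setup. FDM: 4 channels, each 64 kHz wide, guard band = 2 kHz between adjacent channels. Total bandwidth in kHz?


Given: 4 channels, 64 kHz each, guard = 2 kHz
Channel bandwidth = 4 * 64 = 256 kHz
Guard bands = 3 gaps * 2 kHz = 6 kHz
Total = 256 + 6 = 262 kHz

262


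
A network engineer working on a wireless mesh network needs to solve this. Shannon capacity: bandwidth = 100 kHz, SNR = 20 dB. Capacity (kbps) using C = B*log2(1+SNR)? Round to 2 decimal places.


Given: B = 100 kHz, SNR = 20 dB
SNR linear = 10^(20/10) = 100
1 + SNR = 101
log2(101) = 6.6582114828
C = 100 * 1000 * 6.6582114828 = 665821.1483 bps
C = 665.821148 kbps -> 665.82 kbps (2 dp)

665.82


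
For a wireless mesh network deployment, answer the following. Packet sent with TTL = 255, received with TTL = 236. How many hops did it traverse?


Given: initial TTL = 255, received TTL = 236
Hops = initial TTL - received TTL
Hops = 255 - 236 = 19

19


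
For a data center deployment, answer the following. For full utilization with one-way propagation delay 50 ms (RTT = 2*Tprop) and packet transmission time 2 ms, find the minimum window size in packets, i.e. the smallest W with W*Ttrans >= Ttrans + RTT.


Given: Ttrans = 2 ms, RTT = 100 ms (= 2 * Tprop, Tprop = 50 ms)
Time until first ACK returns = Ttrans + RTT = 2 + 100 = 102 ms
Need W * Ttrans >= Ttrans + RTT  ->  W >= (Ttrans + RTT) / Ttrans
(Ttrans + RTT) / Ttrans = 102 / 2 = 51
W_min = ceil(51) = 51

51


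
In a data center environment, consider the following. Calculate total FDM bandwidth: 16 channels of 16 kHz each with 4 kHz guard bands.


Given: 16 channels, 16 kHz each, guard = 4 kHz
Channel bandwidth = 16 * 16 = 256 kHz
Guard bands = 15 gaps * 4 kHz = 60 kHz
Total = 256 + 60 = 316 kHz

316


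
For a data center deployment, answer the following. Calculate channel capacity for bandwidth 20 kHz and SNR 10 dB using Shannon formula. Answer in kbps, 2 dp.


Given: B = 20 kHz, SNR = 10 dB
SNR linear = 10^(10/10) = 10
1 + SNR = 11
log2(11) = 3.4594316186
C = 20 * 1000 * 3.4594316186 = 69188.6324 bps
C = 69.188632 kbps -> 69.19 kbps (2 dp)

69.19


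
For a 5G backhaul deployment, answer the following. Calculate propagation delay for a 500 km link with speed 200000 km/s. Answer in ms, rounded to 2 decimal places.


Given: distance = 500 km, speed = 200000 km/s
Delay = distance / speed = 500 / 200000 seconds
Delay in ms = 500 * 1000 / 200000
Delay = 2.5000 ms
Rounded to 2 dp = 2.50 ms

2.50


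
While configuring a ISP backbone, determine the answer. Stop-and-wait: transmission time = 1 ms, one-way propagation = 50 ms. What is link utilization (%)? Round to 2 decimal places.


Given: Ttrans = 1 ms, Tprop = 50 ms
RTT = 2 * Tprop = 2 * 50 = 100 ms
U = Ttrans / (Ttrans + RTT)
U = 1 / (1 + 100)
U = 1 / 101 = 0.009901
U% = 0.99%

0.99


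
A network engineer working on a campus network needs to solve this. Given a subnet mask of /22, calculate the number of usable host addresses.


Given: subnet mask /22
Host bits = 32 - 22 = 10
Total addresses = 2^10 = 1024
Usable hosts = 1024 - 2 (network + broadcast) = 1022

1022


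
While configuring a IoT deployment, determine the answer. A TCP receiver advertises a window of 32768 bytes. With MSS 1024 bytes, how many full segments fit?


Given: RWND = 32768 bytes, MSS = 1024 bytes
Full segments = floor(RWND / MSS)
Full segments = floor(32768 / 1024)
Full segments = floor(32.0) = 32

32


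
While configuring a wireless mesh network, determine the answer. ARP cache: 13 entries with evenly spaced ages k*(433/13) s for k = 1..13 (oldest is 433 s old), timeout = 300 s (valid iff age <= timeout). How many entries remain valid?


Ages are k * 433/13 s for k = 1..13 (spacing = 33.3077 s).
Entry k is valid iff k * 433/13 <= 300 iff k <= 13 * 300 / 433 = 9.0069
n_valid = floor(9.0069) = 9
(n_stale = 13 - 9 = 4)

9


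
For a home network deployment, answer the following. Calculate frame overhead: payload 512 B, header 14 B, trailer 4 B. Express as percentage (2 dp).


Given: payload = 512 B, header = 14 B, trailer = 4 B
Overhead bytes = header + trailer = 14 + 4 = 18
Total frame = payload + overhead = 512 + 18 = 530
Overhead % = 18 / 530 * 100 = 3.3962% -> 3.40% (2 dp)

3.40


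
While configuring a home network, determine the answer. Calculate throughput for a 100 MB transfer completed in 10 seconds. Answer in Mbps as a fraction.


Given: file = 100 MB, time = 10 s
File in Mb = 100 * 8 = 800 Mb
Throughput = 800 / 10 Mbps
Throughput = 80 Mbps

80


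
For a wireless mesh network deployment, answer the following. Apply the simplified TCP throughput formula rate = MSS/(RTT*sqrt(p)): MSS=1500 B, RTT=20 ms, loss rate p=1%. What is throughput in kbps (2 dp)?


Given: MSS = 1500 bytes, RTT = 20 ms, loss = 1%
RTT in seconds = 20 / 1000 = 0.02
Loss rate = 1% = 0.01
sqrt(loss) = sqrt(0.01) = 0.1
Throughput (bytes/s) = 1500 / (0.02 * 0.1) = 750000.0000
Throughput (kbps) = 750000.0000 * 8 / 1000 = 6000.000000 -> 6000.00 kbps (2 dp)

6000.00


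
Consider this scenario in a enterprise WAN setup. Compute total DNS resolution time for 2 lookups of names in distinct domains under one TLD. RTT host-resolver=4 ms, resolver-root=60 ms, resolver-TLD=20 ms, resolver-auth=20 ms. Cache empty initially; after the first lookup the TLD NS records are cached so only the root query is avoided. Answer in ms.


Lookup 1 (cold cache): local + root + TLD + auth = 4 + 60 + 20 + 20 = 104 ms
Lookups 2..2 (TLD NS cached -> skip root; new domain -> still ask TLD and auth): local + TLD + auth = 4 + 20 + 20 = 44 ms each
Remaining 1 lookups: 1 * 44 = 44 ms
Total = 104 + 44 = 148 ms

148


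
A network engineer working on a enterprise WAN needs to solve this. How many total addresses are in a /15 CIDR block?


Given: CIDR prefix /15
Host bits = 32 - 15 = 17
Total addresses = 2^17 = 131072

131072


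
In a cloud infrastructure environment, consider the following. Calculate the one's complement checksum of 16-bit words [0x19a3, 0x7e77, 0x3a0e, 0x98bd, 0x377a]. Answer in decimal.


Given words: [0x19a3, 0x7e77, 0x3a0e, 0x98bd, 0x377a]
Step 1: Sum all words
Raw sum = 6563 + 32375 + 14862 + 39101 + 14202 = 107103
Step 2: Fold carry: (41567 + 1) = 41568
One's complement = ~41568 & 0xFFFF = 23967

23967


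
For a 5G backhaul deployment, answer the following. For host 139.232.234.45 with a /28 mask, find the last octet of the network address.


Given: IP = 139.232.234.45, prefix = /28
Subnet mask = 255.255.255.240
Last octet of IP: 45
Last octet of mask: 240
Network last octet = 45 AND 240 = 32

32


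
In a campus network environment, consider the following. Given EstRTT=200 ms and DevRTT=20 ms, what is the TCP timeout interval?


Given: EstRTT = 200 ms, DevRTT = 20 ms
Timeout = EstRTT + 4 * DevRTT
4 * DevRTT = 4 * 20 = 80
Timeout = 200 + 80 = 280 ms

280


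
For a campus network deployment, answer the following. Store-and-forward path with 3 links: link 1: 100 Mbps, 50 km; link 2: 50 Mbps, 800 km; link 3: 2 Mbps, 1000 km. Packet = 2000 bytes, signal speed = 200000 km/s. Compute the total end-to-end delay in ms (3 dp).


Packet = 2000 bytes = 16000 bits. Store-and-forward: sum (t_trans + t_prop) per link.
Link 1: t_trans = 16000/(100*10^6) s = 0.1600 ms; t_prop = 50/200000 s = 0.2500 ms; subtotal = 0.4100 ms
Link 2: t_trans = 16000/(50*10^6) s = 0.3200 ms; t_prop = 800/200000 s = 4.0000 ms; subtotal = 4.3200 ms
Link 3: t_trans = 16000/(2*10^6) s = 8.0000 ms; t_prop = 1000/200000 s = 5.0000 ms; subtotal = 13.0000 ms
End-to-end = 0.4100 + 4.3200 + 13.0000 = 17.7300 ms -> 17.730 ms (3 dp)

17.730


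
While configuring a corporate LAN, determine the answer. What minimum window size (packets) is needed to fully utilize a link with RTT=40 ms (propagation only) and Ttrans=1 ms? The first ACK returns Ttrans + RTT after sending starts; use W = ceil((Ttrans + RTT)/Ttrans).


Given: Ttrans = 1 ms, RTT = 40 ms (= 2 * Tprop, Tprop = 20 ms)
Time until first ACK returns = Ttrans + RTT = 1 + 40 = 41 ms
Need W * Ttrans >= Ttrans + RTT  ->  W >= (Ttrans + RTT) / Ttrans
(Ttrans + RTT) / Ttrans = 41 / 1 = 41
W_min = ceil(41) = 41

41


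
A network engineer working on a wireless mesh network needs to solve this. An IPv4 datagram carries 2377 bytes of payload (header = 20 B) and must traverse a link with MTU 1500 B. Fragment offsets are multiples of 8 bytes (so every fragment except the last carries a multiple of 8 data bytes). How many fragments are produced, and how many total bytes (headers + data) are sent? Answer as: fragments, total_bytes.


Max data per non-final fragment = floor((MTU - header)/8)*8 = floor((1500 - 20)/8)*8 = floor(1480/8)*8 = 1480 B
Final fragment needs no 8-byte alignment: it can carry up to MTU - header = 1480 B
Non-final fragments needed = ceil((payload - 1480) / 1480) = ceil(897/1480) = ceil(0.6061) = 1
Number of fragments = 1 + 1 = 2
Fragment sizes (data): 1 * 1480 B + 897 B (last, 897 <= 1480 OK)
Total bytes sent = payload + n_frags * header = 2377 + 2*20 = 2377 + 40 = 2417 B

2, 2417


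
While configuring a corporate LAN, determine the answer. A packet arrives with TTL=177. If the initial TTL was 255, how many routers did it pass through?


Given: initial TTL = 255, received TTL = 177
Hops = initial TTL - received TTL
Hops = 255 - 177 = 78

78


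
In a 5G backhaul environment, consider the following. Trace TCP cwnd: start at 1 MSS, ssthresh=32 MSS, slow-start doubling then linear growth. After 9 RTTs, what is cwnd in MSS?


RTT 0: cwnd = 1 MSS (initial)
RTT 1: cwnd = 2 MSS (slow start, doubled)
RTT 2: cwnd = 4 MSS (slow start, doubled)
RTT 3: cwnd = 8 MSS (slow start, doubled)
RTT 4: cwnd = 16 MSS (slow start, doubled)
RTT 5: cwnd = 32 MSS (slow start, doubled)
RTT 6: cwnd = 33 MSS (congestion avoidance, +1)
RTT 7: cwnd = 34 MSS (congestion avoidance, +1)
RTT 8: cwnd = 35 MSS (congestion avoidance, +1)
RTT 9: cwnd = 36 MSS (congestion avoidance, +1)

36


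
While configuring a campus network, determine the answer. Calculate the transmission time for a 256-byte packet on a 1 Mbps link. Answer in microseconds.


Given: packet = 256 bytes, bandwidth = 1 Mbps
Packet in bits = 256 * 8 = 2048 bits
Bandwidth = 1 * 10^6 = 1000000 bps
Time = 2048 / 1000000 seconds
Time in us = 2048 * 10^6 / 1000000 = 2048

2048


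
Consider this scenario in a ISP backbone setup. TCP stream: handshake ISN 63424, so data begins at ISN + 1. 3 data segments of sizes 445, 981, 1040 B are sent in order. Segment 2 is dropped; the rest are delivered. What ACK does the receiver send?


SYN uses sequence number 63424; first data byte = ISN + 1 = 63425.
Segment 1: SEQ = 63425, len = 445 B, covers [63425, 63869]
Segment 2: SEQ = 63870, len = 981 B, covers [63870, 64850] [LOST]
Segment 3: SEQ = 64851, len = 1040 B, covers [64851, 65890]
In-order data received: bytes [63425, 63869] (segments 1..1).
Segment 2 missing -> gap begins at byte 63870; later segments buffered out of order.
Cumulative ACK = next expected in-order byte = 63425 + 445 = 63870

63870


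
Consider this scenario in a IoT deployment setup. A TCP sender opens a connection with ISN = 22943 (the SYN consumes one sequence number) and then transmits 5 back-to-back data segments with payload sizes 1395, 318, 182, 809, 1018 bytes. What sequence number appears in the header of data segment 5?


The SYN occupies sequence number ISN = 22943, so the first data byte is ISN + 1 = 22944.
SEQ of data segment i = (ISN + 1) + sum of payload sizes of segments 1..i-1.
Segment 1: SEQ = 22944, payload = 1395 bytes
Segment 2: SEQ = 24339, payload = 318 bytes
Segment 3: SEQ = 24657, payload = 182 bytes
Segment 4: SEQ = 24839, payload = 809 bytes
Segment 5: SEQ = 25648, payload = 1018 bytes
SEQ of segment 5 = 22944 + 1395 + 318 + 182 + 809 = 25648

25648


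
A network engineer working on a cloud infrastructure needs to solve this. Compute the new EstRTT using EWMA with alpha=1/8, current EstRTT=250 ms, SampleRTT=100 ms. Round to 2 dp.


Given: EstRTT = 250 ms, SampleRTT = 100 ms, alpha = 1/8
New EstRTT = (1 - alpha) * EstRTT + alpha * SampleRTT
(7/8) * 250 = 218.75
(1/8) * 100 = 12.5
New EstRTT = 218.75 + 12.5 = 231.25 ms -> 231.25 ms (2 dp)

231.25


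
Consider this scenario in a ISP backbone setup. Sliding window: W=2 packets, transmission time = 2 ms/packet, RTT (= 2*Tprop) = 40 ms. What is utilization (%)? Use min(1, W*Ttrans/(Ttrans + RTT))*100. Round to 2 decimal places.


Given: W = 2, Ttrans = 2 ms, RTT = 40 ms (= 2 * Tprop, Tprop = 20 ms)
Cycle time = Ttrans + RTT = 2 + 40 = 42 ms (first packet sent until its ACK returns)
W * Ttrans = 2 * 2 = 4 ms of sending per cycle
W * Ttrans / (Ttrans + RTT) = 4 / 42 = 0.095238
U = min(1, 0.095238) = 0.095238
U% = 9.52%

9.52


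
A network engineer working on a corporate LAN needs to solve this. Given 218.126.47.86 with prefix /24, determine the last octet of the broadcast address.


Given: IP = 218.126.47.86, prefix = /24
Host bits = 32 - 24 = 8
Network last octet = 86 AND mask = 0
Host part size = 2^8 - 1 = 255
Broadcast last octet = 0 OR 255 = 255

255


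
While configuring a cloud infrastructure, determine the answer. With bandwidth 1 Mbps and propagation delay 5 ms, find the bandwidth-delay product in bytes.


Given: bandwidth = 1 Mbps, delay = 5 ms
BDP in bits = 1 * 10^6 * 5 / 1000
BDP in bits = 5000
BDP in bytes = 5000 / 8 = 625

625


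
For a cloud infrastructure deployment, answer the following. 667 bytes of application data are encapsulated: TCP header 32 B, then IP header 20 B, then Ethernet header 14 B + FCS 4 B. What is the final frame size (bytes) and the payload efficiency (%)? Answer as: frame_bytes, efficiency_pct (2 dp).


TCP segment = 667 + 32 = 699 B
IP packet = 699 + 20 = 719 B
Ethernet frame = 719 + 14 + 4 = 737 B
Efficiency = app / frame = 667 / 737 = 0.905020 = 90.5020% -> 90.50% (2 dp)

737, 90.50


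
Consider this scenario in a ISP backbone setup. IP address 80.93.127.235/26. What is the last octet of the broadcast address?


Given: IP = 80.93.127.235, prefix = /26
Host bits = 32 - 26 = 6
Network last octet = 235 AND mask = 192
Host part size = 2^6 - 1 = 63
Broadcast last octet = 192 OR 63 = 255

255


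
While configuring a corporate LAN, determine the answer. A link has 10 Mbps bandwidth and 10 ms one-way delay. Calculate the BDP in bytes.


Given: bandwidth = 10 Mbps, delay = 10 ms
BDP in bits = 10 * 10^6 * 10 / 1000
BDP in bits = 100000
BDP in bytes = 100000 / 8 = 12500

12500


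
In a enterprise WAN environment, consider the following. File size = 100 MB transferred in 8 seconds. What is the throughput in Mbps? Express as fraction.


Given: file = 100 MB, time = 8 s
File in Mb = 100 * 8 = 800 Mb
Throughput = 800 / 8 Mbps
Throughput = 100 Mbps

100


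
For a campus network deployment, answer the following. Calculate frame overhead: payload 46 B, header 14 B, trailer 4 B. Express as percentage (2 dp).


Given: payload = 46 B, header = 14 B, trailer = 4 B
Overhead bytes = header + trailer = 14 + 4 = 18
Total frame = payload + overhead = 46 + 18 = 64
Overhead % = 18 / 64 * 100 = 28.1250% -> 28.13% (2 dp)

28.13


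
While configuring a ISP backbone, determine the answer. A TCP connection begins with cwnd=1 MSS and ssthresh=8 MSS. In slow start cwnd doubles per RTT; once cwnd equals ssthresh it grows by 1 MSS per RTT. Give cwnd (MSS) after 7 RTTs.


RTT 0: cwnd = 1 MSS (initial)
RTT 1: cwnd = 2 MSS (slow start, doubled)
RTT 2: cwnd = 4 MSS (slow start, doubled)
RTT 3: cwnd = 8 MSS (slow start, doubled)
RTT 4: cwnd = 9 MSS (congestion avoidance, +1)
RTT 5: cwnd = 10 MSS (congestion avoidance, +1)
RTT 6: cwnd = 11 MSS (congestion avoidance, +1)
RTT 7: cwnd = 12 MSS (congestion avoidance, +1)

12
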